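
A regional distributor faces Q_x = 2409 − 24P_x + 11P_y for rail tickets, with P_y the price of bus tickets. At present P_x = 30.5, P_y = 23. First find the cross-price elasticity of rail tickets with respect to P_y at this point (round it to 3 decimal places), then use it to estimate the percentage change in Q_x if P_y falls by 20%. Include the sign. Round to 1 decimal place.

-2.6%

At P_x = 30.5, P_y = 23: Q_x = 1930.
∂Q_x/∂P_y = 11.
ε = (∂Q_x/∂P_y)(P_y/Q_x) = 11.0000 × 23/1930 ≈ 0.131.
%ΔQ_x ≈ ε × %ΔP_y = 0.131 × (-20%) = -2.6%.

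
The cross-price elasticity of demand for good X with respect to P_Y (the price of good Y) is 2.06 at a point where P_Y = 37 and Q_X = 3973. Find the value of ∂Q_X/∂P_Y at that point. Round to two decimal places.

ε = (∂Q_X/∂P_Y)·(P_Y/Q_X) ⇒ ∂Q_X/∂P_Y = ε·Q_X/P_Y = 2.06 × 3973/37 ≈ 221.20.

221.20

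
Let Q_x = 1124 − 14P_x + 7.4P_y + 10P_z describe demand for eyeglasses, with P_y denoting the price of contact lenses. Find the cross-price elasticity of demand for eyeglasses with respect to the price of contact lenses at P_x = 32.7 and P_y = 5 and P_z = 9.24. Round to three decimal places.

0.047

At P_x = 32.7 and P_y = 5 and P_z = 9.24: Q_x = 795.6.
∂Q_x/∂P_y = 7.4.
ε = (∂Q_x/∂P_y)(P_y/Q_x) = 7.4 × (5/795.6) ≈ 0.047.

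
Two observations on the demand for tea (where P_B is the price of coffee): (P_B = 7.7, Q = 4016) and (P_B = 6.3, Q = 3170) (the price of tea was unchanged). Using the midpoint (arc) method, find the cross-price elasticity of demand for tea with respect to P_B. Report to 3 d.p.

1.177

ΔQ_A = 3170 − 4016 = -846; ΔP_B = 6.3 − 7.7 = -1.4.
Midpoints: Q̄_A = 3593.0, P̄_B = 7.00.
ε = (ΔQ_A/Q̄_A)/(ΔP_B/P̄_B) = (-846/3593.0)/(-1.4/7.00) ≈ 1.177.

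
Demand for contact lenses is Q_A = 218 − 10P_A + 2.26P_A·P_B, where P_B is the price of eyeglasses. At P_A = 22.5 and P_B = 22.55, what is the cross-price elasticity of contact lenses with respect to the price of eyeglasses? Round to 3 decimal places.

1.006

At P_A = 22.5 and P_B = 22.55: Q_A = 1139.668.
∂Q_A/∂P_B = 2.26P_A = 2.26(22.5) = 50.8500.
ε = (∂Q_A/∂P_B)(P_B/Q_A) = 50.8500 × (22.55/1139.668) ≈ 1.006.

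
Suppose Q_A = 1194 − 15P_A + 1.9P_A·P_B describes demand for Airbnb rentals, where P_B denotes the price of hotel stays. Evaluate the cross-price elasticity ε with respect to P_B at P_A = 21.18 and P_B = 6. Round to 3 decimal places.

0.216

At P_A = 21.18 and P_B = 6: Q_A = 1117.752.
∂Q_A/∂P_B = 1.9P_A = 1.9(21.18) = 40.2420.
ε = (∂Q_A/∂P_B)(P_B/Q_A) = 40.2420 × (6/1117.752) ≈ 0.216.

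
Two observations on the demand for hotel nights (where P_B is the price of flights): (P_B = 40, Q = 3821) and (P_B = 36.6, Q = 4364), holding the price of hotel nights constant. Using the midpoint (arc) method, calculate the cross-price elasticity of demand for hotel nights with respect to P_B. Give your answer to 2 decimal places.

-1.49

ΔQ_A = 4364 − 3821 = 543; ΔP_B = 36.6 − 40 = -3.4.
Midpoints: Q̄_A = 4092.5, P̄_B = 38.30.
ε = (ΔQ_A/Q̄_A)/(ΔP_B/P̄_B) = (543/4092.5)/(-3.4/38.30) ≈ -1.49.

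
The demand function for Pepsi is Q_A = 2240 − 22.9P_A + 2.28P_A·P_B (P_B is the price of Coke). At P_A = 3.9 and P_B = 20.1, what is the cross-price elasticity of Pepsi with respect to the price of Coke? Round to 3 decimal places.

0.077

At P_A = 3.9 and P_B = 20.1: Q_A = 2329.419.
∂Q_A/∂P_B = 2.28P_A = 2.28(3.9) = 8.8920.
ε = (∂Q_A/∂P_B)(P_B/Q_A) = 8.8920 × (20.1/2329.419) ≈ 0.077.
ε > 0: substitutes.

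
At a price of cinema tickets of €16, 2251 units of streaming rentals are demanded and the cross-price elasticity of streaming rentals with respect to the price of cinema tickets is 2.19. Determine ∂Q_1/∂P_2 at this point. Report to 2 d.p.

ε = (∂Q_1/∂P_2)·(P_2/Q_1) ⇒ ∂Q_1/∂P_2 = ε·Q_1/P_2 = 2.19 × 2251/16 ≈ 308.11.

308.11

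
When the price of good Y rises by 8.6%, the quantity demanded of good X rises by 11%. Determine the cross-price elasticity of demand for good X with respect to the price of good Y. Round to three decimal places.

1.279

ε = (%ΔQ of good X) / (%ΔP of good Y) = (11%) / (8.6%) ≈ 1.279.
Positive cross-price elasticity: substitutes.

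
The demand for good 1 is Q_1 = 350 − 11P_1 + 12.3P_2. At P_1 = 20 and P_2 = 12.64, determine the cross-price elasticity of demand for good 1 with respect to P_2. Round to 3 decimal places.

At P_1 = 20 and P_2 = 12.64: Q_1 = 285.472.
∂Q_1/∂P_2 = 12.3.
ε = (∂Q_1/∂P_2)(P_2/Q_1) = 12.3 × (12.64/285.472) ≈ 0.545.
Since ε > 0, good 1 and good 2 are substitutes.

0.545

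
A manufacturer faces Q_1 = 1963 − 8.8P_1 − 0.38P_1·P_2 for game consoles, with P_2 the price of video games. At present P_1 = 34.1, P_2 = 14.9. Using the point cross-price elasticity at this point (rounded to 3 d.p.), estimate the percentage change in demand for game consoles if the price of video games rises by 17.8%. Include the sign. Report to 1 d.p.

At P_1 = 34.1, P_2 = 14.9: Q_1 = 1469.846.
∂Q_1/∂P_2 = -0.38P_1 = -12.9580.
ε = (∂Q_1/∂P_2)(P_2/Q_1) = -12.9580 × 14.9/1469.846 ≈ -0.131.
%ΔQ_1 ≈ ε × %ΔP_2 = -0.131 × (17.8%) = -2.3%.

-2.3%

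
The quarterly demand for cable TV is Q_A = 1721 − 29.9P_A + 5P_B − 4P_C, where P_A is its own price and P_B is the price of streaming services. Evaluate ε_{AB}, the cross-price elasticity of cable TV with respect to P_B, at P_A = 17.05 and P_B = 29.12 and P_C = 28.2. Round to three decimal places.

0.117

At P_A = 17.05 and P_B = 29.12 and P_C = 28.2: Q_A = 1244.005.
∂Q_A/∂P_B = 5.
ε = (∂Q_A/∂P_B)(P_B/Q_A) = 5 × (29.12/1244.005) ≈ 0.117.
Since ε > 0, cable TV and streaming services are substitutes.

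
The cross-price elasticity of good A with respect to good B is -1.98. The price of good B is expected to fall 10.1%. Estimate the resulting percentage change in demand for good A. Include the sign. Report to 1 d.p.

%ΔQ ≈ ε × %ΔP of good B = -1.98 × (-10.1%) = 20.0%.
Demand for good A rises by about 20.0%.

20.0%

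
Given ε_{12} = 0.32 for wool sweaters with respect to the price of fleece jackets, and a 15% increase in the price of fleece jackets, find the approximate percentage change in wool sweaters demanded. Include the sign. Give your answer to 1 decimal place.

4.8%

%ΔQ ≈ ε × %ΔP of fleece jackets = 0.32 × (15%) = 4.8%.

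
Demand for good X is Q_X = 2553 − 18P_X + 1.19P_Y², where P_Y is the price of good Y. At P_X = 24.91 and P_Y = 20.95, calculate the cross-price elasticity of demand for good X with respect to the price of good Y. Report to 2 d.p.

At P_X = 24.91 and P_Y = 20.95: Q_X = 2626.914.
∂Q_X/∂P_Y = 2.38P_Y = 2.38(20.95) = 49.8610.
ε = (∂Q_X/∂P_Y)(P_Y/Q_X) = 49.8610 × (20.95/2626.914) ≈ 0.40.
ε > 0: substitutes.

0.40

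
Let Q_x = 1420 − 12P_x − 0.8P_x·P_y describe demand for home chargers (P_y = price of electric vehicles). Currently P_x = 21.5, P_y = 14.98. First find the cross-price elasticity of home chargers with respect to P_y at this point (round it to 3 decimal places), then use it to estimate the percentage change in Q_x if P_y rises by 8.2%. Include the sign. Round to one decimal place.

At P_x = 21.5, P_y = 14.98: Q_x = 904.344.
∂Q_x/∂P_y = -0.8P_x = -17.2000.
ε = (∂Q_x/∂P_y)(P_y/Q_x) = -17.2000 × 14.98/904.344 ≈ -0.285.
%ΔQ_x ≈ ε × %ΔP_y = -0.285 × (8.2%) = -2.3%.

-2.3%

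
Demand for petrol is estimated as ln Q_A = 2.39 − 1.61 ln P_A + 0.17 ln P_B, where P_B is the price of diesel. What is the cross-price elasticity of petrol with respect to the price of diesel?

In a log-linear (constant-elasticity) demand function, the coefficient on ln P_B is the cross-price elasticity.
ε = 0.17. Positive, so petrol and diesel are substitutes.

0.17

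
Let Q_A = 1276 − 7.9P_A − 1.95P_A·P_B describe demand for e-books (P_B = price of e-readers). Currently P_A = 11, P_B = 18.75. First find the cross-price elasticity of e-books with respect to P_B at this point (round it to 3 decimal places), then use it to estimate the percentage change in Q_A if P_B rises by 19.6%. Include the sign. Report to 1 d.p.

-10.0%

At P_A = 11, P_B = 18.75: Q_A = 786.912.
∂Q_A/∂P_B = -1.95P_A = -21.4500.
ε = (∂Q_A/∂P_B)(P_B/Q_A) = -21.4500 × 18.75/786.912 ≈ -0.511.
%ΔQ_A ≈ ε × %ΔP_B = -0.511 × (19.6%) = -10.0%.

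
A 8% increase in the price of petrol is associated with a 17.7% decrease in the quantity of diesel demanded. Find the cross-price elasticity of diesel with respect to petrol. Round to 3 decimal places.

ε = (%ΔQ of diesel) / (%ΔP of petrol) = (-17.7%) / (8%) ≈ -2.213.
Negative cross-price elasticity: complements.

-2.213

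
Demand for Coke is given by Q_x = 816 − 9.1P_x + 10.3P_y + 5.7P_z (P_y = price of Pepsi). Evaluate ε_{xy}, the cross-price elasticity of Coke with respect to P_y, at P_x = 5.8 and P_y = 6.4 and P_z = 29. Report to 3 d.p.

0.066

At P_x = 5.8 and P_y = 6.4 and P_z = 29: Q_x = 994.44.
∂Q_x/∂P_y = 10.3.
ε = (∂Q_x/∂P_y)(P_y/Q_x) = 10.3 × (6.4/994.44) ≈ 0.066.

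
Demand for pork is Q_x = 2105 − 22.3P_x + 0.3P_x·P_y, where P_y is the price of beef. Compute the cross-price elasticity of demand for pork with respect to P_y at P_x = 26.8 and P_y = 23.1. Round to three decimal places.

0.110

At P_x = 26.8 and P_y = 23.1: Q_x = 1693.084.
∂Q_x/∂P_y = 0.3P_x = 0.3(26.8) = 8.0400.
ε = (∂Q_x/∂P_y)(P_y/Q_x) = 8.0400 × (23.1/1693.084) ≈ 0.110.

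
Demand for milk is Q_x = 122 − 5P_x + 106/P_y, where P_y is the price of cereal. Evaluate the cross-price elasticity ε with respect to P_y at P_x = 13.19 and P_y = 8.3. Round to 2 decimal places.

-0.19

At P_x = 13.19 and P_y = 8.3: Q_x = 68.821.
∂Q_x/∂P_y = −106/P_y² = -1.5387.
ε = (∂Q_x/∂P_y)(P_y/Q_x) = -1.5387 × (8.3/68.821) ≈ -0.19.
ε < 0: complements.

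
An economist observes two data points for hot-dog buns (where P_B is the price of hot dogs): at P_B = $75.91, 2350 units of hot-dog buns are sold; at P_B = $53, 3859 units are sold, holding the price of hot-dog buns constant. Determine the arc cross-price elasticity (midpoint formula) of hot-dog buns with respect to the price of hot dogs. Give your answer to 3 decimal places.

-1.368

ΔQ_A = 3859 − 2350 = 1509; ΔP_B = 53 − 75.91 = -22.91.
Midpoints: Q̄_A = 3104.5, P̄_B = 64.45.
ε = (ΔQ_A/Q̄_A)/(ΔP_B/P̄_B) = (1509/3104.5)/(-22.91/64.45) ≈ -1.368.
ε < 0: hot-dog buns and hot dogs are complements.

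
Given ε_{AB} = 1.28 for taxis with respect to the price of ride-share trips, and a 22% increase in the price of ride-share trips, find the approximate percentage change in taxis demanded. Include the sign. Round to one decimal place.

%ΔQ ≈ ε × %ΔP of ride-share trips = 1.28 × (22%) = 28.2%.
Demand for taxis rises by about 28.2%.

28.2%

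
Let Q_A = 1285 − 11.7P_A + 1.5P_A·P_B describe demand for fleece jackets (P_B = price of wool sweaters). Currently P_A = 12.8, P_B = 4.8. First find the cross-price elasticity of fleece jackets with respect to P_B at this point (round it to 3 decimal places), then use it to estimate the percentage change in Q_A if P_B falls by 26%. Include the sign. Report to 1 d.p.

-2.0%

At P_A = 12.8, P_B = 4.8: Q_A = 1227.4.
∂Q_A/∂P_B = 1.5P_A = 19.2000.
ε = (∂Q_A/∂P_B)(P_B/Q_A) = 19.2000 × 4.8/1227.4 ≈ 0.075.
%ΔQ_A ≈ ε × %ΔP_B = 0.075 × (-26%) = -2.0%.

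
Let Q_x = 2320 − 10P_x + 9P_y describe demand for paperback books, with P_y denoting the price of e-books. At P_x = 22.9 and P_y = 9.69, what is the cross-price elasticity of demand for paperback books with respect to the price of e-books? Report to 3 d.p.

0.040

At P_x = 22.9 and P_y = 9.69: Q_x = 2178.21.
∂Q_x/∂P_y = 9.
ε = (∂Q_x/∂P_y)(P_y/Q_x) = 9 × (9.69/2178.21) ≈ 0.040.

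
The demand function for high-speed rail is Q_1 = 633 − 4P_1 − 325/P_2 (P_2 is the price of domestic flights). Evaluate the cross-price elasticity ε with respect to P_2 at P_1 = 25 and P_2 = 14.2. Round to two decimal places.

At P_1 = 25 and P_2 = 14.2: Q_1 = 510.113.
∂Q_1/∂P_2 = 325/P_2² = 1.6118.
ε = (∂Q_1/∂P_2)(P_2/Q_1) = 1.6118 × (14.2/510.113) ≈ 0.04.

0.04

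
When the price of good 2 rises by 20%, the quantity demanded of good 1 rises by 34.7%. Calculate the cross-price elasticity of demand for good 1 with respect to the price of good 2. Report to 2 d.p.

1.74

ε = (%ΔQ of good 1) / (%ΔP of good 2) = (34.7%) / (20%) ≈ 1.74.
Positive cross-price elasticity: substitutes.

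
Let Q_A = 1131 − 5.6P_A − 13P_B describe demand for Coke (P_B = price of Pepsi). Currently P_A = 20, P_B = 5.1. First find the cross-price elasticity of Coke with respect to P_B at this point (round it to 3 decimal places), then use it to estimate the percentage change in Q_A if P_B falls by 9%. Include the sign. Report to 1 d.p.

0.6%

At P_A = 20, P_B = 5.1: Q_A = 952.7.
∂Q_A/∂P_B = -13.
ε = (∂Q_A/∂P_B)(P_B/Q_A) = -13.0000 × 5.1/952.7 ≈ -0.070.
%ΔQ_A ≈ ε × %ΔP_B = -0.070 × (-9%) = 0.6%.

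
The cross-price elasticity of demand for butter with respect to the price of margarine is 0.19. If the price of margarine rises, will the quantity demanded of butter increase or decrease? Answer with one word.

increase

ε > 0 and the price of margarine rises, so the quantity of butter moves in the same direction: it increases.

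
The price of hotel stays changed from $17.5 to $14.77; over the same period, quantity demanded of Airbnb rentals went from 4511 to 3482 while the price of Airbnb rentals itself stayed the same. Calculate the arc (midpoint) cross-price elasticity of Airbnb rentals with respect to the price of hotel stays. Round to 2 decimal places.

1.52

ΔQ_A = 3482 − 4511 = -1029; ΔP_B = 14.77 − 17.5 = -2.73.
Midpoints: Q̄_A = 3996.5, P̄_B = 16.13.
ε = (ΔQ_A/Q̄_A)/(ΔP_B/P̄_B) = (-1029/3996.5)/(-2.73/16.13) ≈ 1.52.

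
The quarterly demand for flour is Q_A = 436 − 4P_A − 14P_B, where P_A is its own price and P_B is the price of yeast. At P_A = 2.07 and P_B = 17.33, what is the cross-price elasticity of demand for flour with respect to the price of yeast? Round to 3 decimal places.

-1.311

At P_A = 2.07 and P_B = 17.33: Q_A = 185.1.
∂Q_A/∂P_B = -14.
ε = (∂Q_A/∂P_B)(P_B/Q_A) = -14 × (17.33/185.1) ≈ -1.311.
Since ε < 0, flour and yeast are complements.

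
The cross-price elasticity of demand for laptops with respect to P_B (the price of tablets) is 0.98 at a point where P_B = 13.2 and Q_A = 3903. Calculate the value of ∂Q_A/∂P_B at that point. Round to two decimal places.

289.77

ε = (∂Q_A/∂P_B)·(P_B/Q_A) ⇒ ∂Q_A/∂P_B = ε·Q_A/P_B = 0.98 × 3903/13.2 ≈ 289.77.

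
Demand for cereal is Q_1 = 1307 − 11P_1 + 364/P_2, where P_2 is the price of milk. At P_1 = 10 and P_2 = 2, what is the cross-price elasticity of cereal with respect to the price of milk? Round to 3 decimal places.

At P_1 = 10 and P_2 = 2: Q_1 = 1379.
∂Q_1/∂P_2 = −364/P_2² = -91.0000.
ε = (∂Q_1/∂P_2)(P_2/Q_1) = -91.0000 × (2/1379) ≈ -0.132.

-0.132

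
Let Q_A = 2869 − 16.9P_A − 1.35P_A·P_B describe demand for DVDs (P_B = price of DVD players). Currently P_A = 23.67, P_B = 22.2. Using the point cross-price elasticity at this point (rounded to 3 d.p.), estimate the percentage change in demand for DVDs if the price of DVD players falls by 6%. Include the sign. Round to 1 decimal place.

2.4%

At P_A = 23.67, P_B = 22.2: Q_A = 1759.587.
∂Q_A/∂P_B = -1.35P_A = -31.9545.
ε = (∂Q_A/∂P_B)(P_B/Q_A) = -31.9545 × 22.2/1759.587 ≈ -0.403.
%ΔQ_A ≈ ε × %ΔP_B = -0.403 × (-6%) = 2.4%.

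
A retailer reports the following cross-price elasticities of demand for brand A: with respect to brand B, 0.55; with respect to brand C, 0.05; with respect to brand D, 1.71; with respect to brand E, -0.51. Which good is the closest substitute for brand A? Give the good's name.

brand D

Substitutes have ε > 0. Among the positive values, 1.71 (brand D) is largest.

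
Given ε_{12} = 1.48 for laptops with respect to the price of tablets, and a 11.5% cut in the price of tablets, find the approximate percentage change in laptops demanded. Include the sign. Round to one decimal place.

-17.0%

%ΔQ ≈ ε × %ΔP of tablets = 1.48 × (-11.5%) = -17.0%.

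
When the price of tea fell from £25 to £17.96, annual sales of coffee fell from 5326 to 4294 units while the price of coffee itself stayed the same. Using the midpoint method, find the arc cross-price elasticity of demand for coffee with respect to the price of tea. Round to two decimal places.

0.65

ΔQ_A = 4294 − 5326 = -1032; ΔP_B = 17.96 − 25 = -7.04.
Midpoints: Q̄_A = 4810.0, P̄_B = 21.48.
ε = (ΔQ_A/Q̄_A)/(ΔP_B/P̄_B) = (-1032/4810.0)/(-7.04/21.48) ≈ 0.65.
ε > 0: coffee and tea are substitutes.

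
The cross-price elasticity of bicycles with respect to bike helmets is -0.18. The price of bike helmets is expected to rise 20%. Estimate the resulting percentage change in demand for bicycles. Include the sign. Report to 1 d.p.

-3.6%

%ΔQ ≈ ε × %ΔP of bike helmets = -0.18 × (20%) = -3.6%.
Demand for bicycles falls by about 3.6%.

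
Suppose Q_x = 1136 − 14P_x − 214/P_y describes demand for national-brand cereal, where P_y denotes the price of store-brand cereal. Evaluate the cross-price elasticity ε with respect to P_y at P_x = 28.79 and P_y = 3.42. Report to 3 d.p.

0.093

At P_x = 28.79 and P_y = 3.42: Q_x = 670.367.
∂Q_x/∂P_y = 214/P_y² = 18.2962.
ε = (∂Q_x/∂P_y)(P_y/Q_x) = 18.2962 × (3.42/670.367) ≈ 0.093.
ε > 0: substitutes.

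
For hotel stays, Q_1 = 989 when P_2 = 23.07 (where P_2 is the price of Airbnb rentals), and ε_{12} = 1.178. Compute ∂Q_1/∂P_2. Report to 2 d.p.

50.50

ε = (∂Q_1/∂P_2)·(P_2/Q_1) ⇒ ∂Q_1/∂P_2 = ε·Q_1/P_2 = 1.178 × 989/23.07 ≈ 50.50.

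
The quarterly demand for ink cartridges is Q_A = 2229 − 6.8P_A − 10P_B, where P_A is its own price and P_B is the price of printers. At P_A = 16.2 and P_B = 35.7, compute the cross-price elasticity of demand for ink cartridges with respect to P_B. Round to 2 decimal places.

-0.20

At P_A = 16.2 and P_B = 35.7: Q_A = 1761.84.
∂Q_A/∂P_B = -10.
ε = (∂Q_A/∂P_B)(P_B/Q_A) = -10 × (35.7/1761.84) ≈ -0.20.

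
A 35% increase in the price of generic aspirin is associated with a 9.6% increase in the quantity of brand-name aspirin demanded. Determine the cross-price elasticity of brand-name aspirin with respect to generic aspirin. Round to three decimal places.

ε = (%ΔQ of brand-name aspirin) / (%ΔP of generic aspirin) = (9.6%) / (35%) ≈ 0.274.

0.274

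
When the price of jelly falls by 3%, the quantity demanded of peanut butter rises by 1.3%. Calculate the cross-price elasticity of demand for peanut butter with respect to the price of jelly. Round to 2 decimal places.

-0.43

ε = (%ΔQ of peanut butter) / (%ΔP of jelly) = (1.3%) / (-3%) ≈ -0.43.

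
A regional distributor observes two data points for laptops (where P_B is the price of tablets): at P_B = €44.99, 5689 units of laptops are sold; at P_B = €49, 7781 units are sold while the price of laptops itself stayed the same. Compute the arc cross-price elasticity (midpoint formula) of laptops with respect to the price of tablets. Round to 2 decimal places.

ΔQ_A = 7781 − 5689 = 2092; ΔP_B = 49 − 44.99 = 4.01.
Midpoints: Q̄_A = 6735.0, P̄_B = 47.00.
ε = (ΔQ_A/Q̄_A)/(ΔP_B/P̄_B) = (2092/6735.0)/(4.01/47.00) ≈ 3.64.

3.64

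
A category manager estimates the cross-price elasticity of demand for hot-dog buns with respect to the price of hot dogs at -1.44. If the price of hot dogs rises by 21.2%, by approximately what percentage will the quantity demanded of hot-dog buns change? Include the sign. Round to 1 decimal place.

-30.5%

%ΔQ ≈ ε × %ΔP of hot dogs = -1.44 × (21.2%) = -30.5%.
Demand for hot-dog buns falls by about 30.5%.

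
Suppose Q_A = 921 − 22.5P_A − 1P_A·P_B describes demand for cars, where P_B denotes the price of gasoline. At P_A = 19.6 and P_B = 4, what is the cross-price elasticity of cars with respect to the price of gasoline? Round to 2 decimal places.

At P_A = 19.6 and P_B = 4: Q_A = 401.6.
∂Q_A/∂P_B = -1P_A = -1(19.6) = -19.6000.
ε = (∂Q_A/∂P_B)(P_B/Q_A) = -19.6000 × (4/401.6) ≈ -0.20.

-0.20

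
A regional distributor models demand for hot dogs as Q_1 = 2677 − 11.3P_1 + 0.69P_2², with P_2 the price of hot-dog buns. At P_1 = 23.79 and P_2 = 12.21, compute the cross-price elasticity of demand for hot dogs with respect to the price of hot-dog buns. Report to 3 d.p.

At P_1 = 23.79 and P_2 = 12.21: Q_1 = 2511.041.
∂Q_1/∂P_2 = 1.38P_2 = 1.38(12.21) = 16.8498.
ε = (∂Q_1/∂P_2)(P_2/Q_1) = 16.8498 × (12.21/2511.041) ≈ 0.082.

0.082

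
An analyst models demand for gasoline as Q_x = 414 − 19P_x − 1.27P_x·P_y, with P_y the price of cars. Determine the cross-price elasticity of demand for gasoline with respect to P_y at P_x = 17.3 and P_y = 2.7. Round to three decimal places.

At P_x = 17.3 and P_y = 2.7: Q_x = 25.978.
∂Q_x/∂P_y = -1.27P_x = -1.27(17.3) = -21.9710.
ε = (∂Q_x/∂P_y)(P_y/Q_x) = -21.9710 × (2.7/25.978) ≈ -2.284.
ε < 0: complements.

-2.284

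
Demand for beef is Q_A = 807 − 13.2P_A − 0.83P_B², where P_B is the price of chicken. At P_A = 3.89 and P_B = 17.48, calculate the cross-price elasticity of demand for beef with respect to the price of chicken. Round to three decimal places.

-1.010

At P_A = 3.89 and P_B = 17.48: Q_A = 502.045.
∂Q_A/∂P_B = -1.66P_B = -1.66(17.48) = -29.0168.
ε = (∂Q_A/∂P_B)(P_B/Q_A) = -29.0168 × (17.48/502.045) ≈ -1.010.
ε < 0: complements.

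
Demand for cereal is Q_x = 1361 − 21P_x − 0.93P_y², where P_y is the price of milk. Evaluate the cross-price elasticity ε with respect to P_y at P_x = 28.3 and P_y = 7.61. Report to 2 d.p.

At P_x = 28.3 and P_y = 7.61: Q_x = 712.842.
∂Q_x/∂P_y = -1.86P_y = -1.86(7.61) = -14.1546.
ε = (∂Q_x/∂P_y)(P_y/Q_x) = -14.1546 × (7.61/712.842) ≈ -0.15.
ε < 0: complements.

-0.15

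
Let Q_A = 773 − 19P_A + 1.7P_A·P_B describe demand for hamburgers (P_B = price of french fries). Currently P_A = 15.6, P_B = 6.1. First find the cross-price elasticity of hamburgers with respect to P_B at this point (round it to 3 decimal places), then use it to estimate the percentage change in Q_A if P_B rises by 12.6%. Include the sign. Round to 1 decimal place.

3.2%

At P_A = 15.6, P_B = 6.1: Q_A = 638.372.
∂Q_A/∂P_B = 1.7P_A = 26.5200.
ε = (∂Q_A/∂P_B)(P_B/Q_A) = 26.5200 × 6.1/638.372 ≈ 0.253.
%ΔQ_A ≈ ε × %ΔP_B = 0.253 × (12.6%) = 3.2%.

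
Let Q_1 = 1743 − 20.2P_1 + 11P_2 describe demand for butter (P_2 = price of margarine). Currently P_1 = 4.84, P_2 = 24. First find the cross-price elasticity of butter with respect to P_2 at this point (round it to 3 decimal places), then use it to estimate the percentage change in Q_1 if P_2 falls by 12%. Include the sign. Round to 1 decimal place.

-1.7%

At P_1 = 4.84, P_2 = 24: Q_1 = 1909.232.
∂Q_1/∂P_2 = 11.
ε = (∂Q_1/∂P_2)(P_2/Q_1) = 11.0000 × 24/1909.232 ≈ 0.138.
%ΔQ_1 ≈ ε × %ΔP_2 = 0.138 × (-12%) = -1.7%.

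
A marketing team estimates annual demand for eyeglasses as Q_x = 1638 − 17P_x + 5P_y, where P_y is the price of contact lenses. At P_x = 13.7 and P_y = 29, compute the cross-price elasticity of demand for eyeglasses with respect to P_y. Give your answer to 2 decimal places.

0.09

At P_x = 13.7 and P_y = 29: Q_x = 1550.1.
∂Q_x/∂P_y = 5.
ε = (∂Q_x/∂P_y)(P_y/Q_x) = 5 × (29/1550.1) ≈ 0.09.
Since ε > 0, eyeglasses and contact lenses are substitutes.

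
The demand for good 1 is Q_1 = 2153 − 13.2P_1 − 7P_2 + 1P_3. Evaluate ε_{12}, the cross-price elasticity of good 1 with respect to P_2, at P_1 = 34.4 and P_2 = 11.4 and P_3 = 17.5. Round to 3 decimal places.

At P_1 = 34.4 and P_2 = 11.4 and P_3 = 17.5: Q_1 = 1636.62.
∂Q_1/∂P_2 = -7.
ε = (∂Q_1/∂P_2)(P_2/Q_1) = -7 × (11.4/1636.62) ≈ -0.049.
Since ε < 0, good 1 and good 2 are complements.

-0.049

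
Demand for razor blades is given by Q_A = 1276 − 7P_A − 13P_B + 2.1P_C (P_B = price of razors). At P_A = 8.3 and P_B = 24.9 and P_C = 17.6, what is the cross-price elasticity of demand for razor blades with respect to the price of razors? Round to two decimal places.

-0.35

At P_A = 8.3 and P_B = 24.9 and P_C = 17.6: Q_A = 931.16.
∂Q_A/∂P_B = -13.
ε = (∂Q_A/∂P_B)(P_B/Q_A) = -13 × (24.9/931.16) ≈ -0.35.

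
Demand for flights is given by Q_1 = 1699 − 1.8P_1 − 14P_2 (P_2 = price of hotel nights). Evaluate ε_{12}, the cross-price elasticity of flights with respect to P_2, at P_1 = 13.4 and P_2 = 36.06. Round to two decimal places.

-0.43

At P_1 = 13.4 and P_2 = 36.06: Q_1 = 1170.04.
∂Q_1/∂P_2 = -14.
ε = (∂Q_1/∂P_2)(P_2/Q_1) = -14 × (36.06/1170.04) ≈ -0.43.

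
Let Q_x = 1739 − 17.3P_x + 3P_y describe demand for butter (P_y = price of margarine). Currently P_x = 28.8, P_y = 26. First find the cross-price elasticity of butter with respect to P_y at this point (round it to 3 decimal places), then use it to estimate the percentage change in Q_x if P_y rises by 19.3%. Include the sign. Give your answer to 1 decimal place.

1.1%

At P_x = 28.8, P_y = 26: Q_x = 1318.76.
∂Q_x/∂P_y = 3.
ε = (∂Q_x/∂P_y)(P_y/Q_x) = 3.0000 × 26/1318.76 ≈ 0.059.
%ΔQ_x ≈ ε × %ΔP_y = 0.059 × (19.3%) = 1.1%.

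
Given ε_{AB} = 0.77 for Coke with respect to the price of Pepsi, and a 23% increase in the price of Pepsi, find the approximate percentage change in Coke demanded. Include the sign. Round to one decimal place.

%ΔQ ≈ ε × %ΔP of Pepsi = 0.77 × (23%) = 17.7%.
Demand for Coke rises by about 17.7%.

17.7%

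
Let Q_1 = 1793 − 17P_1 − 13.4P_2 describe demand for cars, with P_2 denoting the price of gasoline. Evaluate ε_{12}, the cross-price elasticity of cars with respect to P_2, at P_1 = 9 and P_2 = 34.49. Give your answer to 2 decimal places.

At P_1 = 9 and P_2 = 34.49: Q_1 = 1177.834.
∂Q_1/∂P_2 = -13.4.
ε = (∂Q_1/∂P_2)(P_2/Q_1) = -13.4 × (34.49/1177.834) ≈ -0.39.

-0.39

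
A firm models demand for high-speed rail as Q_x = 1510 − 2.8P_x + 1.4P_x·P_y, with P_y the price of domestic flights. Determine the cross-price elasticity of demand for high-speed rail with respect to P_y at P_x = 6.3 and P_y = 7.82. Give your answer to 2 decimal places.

0.04

At P_x = 6.3 and P_y = 7.82: Q_x = 1561.332.
∂Q_x/∂P_y = 1.4P_x = 1.4(6.3) = 8.8200.
ε = (∂Q_x/∂P_y)(P_y/Q_x) = 8.8200 × (7.82/1561.332) ≈ 0.04.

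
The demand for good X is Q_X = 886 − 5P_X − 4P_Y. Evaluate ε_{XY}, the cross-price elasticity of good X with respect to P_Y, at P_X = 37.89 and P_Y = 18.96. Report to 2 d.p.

At P_X = 37.89 and P_Y = 18.96: Q_X = 620.71.
∂Q_X/∂P_Y = -4.
ε = (∂Q_X/∂P_Y)(P_Y/Q_X) = -4 × (18.96/620.71) ≈ -0.12.

-0.12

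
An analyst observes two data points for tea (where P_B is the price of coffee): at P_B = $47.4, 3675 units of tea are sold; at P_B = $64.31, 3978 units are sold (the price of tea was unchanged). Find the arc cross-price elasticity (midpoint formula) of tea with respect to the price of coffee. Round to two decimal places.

ΔQ_A = 3978 − 3675 = 303; ΔP_B = 64.31 − 47.4 = 16.91.
Midpoints: Q̄_A = 3826.5, P̄_B = 55.86.
ε = (ΔQ_A/Q̄_A)/(ΔP_B/P̄_B) = (303/3826.5)/(16.91/55.86) ≈ 0.26.

0.26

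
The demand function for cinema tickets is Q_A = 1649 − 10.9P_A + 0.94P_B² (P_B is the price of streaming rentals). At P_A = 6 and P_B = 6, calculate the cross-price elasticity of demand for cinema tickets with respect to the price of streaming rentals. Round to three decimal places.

0.042

At P_A = 6 and P_B = 6: Q_A = 1617.44.
∂Q_A/∂P_B = 1.88P_B = 1.88(6) = 11.2800.
ε = (∂Q_A/∂P_B)(P_B/Q_A) = 11.2800 × (6/1617.44) ≈ 0.042.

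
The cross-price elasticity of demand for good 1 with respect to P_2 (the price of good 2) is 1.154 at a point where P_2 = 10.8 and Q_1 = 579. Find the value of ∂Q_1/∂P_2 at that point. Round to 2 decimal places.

61.87

ε = (∂Q_1/∂P_2)·(P_2/Q_1) ⇒ ∂Q_1/∂P_2 = ε·Q_1/P_2 = 1.154 × 579/10.8 ≈ 61.87.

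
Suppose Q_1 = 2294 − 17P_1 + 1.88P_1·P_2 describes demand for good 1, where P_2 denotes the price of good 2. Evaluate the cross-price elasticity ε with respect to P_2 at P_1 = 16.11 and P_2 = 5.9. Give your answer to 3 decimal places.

0.081

At P_1 = 16.11 and P_2 = 5.9: Q_1 = 2198.822.
∂Q_1/∂P_2 = 1.88P_1 = 1.88(16.11) = 30.2868.
ε = (∂Q_1/∂P_2)(P_2/Q_1) = 30.2868 × (5.9/2198.822) ≈ 0.081.
ε > 0: substitutes.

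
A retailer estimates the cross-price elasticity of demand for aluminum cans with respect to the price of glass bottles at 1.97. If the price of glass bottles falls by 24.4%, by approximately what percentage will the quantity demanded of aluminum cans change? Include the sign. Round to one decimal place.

%ΔQ ≈ ε × %ΔP of glass bottles = 1.97 × (-24.4%) = -48.1%.

-48.1%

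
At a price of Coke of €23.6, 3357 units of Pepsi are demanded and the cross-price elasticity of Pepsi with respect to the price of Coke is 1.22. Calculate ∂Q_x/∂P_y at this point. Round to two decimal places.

ε = (∂Q_x/∂P_y)·(P_y/Q_x) ⇒ ∂Q_x/∂P_y = ε·Q_x/P_y = 1.22 × 3357/23.6 ≈ 173.54.

173.54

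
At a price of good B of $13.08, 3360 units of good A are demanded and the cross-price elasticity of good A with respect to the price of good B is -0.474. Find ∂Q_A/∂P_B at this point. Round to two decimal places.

-121.76

ε = (∂Q_A/∂P_B)·(P_B/Q_A) ⇒ ∂Q_A/∂P_B = ε·Q_A/P_B = -0.474 × 3360/13.08 ≈ -121.76.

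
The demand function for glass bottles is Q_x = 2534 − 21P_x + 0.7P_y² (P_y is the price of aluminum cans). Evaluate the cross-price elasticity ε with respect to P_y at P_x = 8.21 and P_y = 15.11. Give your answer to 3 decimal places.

At P_x = 8.21 and P_y = 15.11: Q_x = 2521.408.
∂Q_x/∂P_y = 1.4P_y = 1.4(15.11) = 21.1540.
ε = (∂Q_x/∂P_y)(P_y/Q_x) = 21.1540 × (15.11/2521.408) ≈ 0.127.

0.127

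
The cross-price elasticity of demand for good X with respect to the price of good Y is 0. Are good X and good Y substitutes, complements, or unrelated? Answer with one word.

ε = 0: demand for good X does not respond to good Y's price; the goods are unrelated.

unrelated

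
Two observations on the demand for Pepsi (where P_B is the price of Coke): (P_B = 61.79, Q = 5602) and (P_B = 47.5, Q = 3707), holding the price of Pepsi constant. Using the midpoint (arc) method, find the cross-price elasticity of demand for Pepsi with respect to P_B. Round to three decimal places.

ΔQ_A = 3707 − 5602 = -1895; ΔP_B = 47.5 − 61.79 = -14.29.
Midpoints: Q̄_A = 4654.5, P̄_B = 54.64.
ε = (ΔQ_A/Q̄_A)/(ΔP_B/P̄_B) = (-1895/4654.5)/(-14.29/54.64) ≈ 1.557.

1.557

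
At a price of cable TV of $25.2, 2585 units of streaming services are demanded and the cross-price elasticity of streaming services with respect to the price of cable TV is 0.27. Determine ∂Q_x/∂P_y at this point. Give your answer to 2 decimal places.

ε = (∂Q_x/∂P_y)·(P_y/Q_x) ⇒ ∂Q_x/∂P_y = ε·Q_x/P_y = 0.27 × 2585/25.2 ≈ 27.70.

27.70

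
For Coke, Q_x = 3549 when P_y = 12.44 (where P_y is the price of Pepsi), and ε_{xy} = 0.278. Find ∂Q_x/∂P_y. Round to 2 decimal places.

79.31

ε = (∂Q_x/∂P_y)·(P_y/Q_x) ⇒ ∂Q_x/∂P_y = ε·Q_x/P_y = 0.278 × 3549/12.44 ≈ 79.31.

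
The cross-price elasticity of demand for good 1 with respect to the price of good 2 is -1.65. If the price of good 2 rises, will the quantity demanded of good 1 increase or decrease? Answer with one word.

decrease

ε < 0 and the price of good 2 rises, so the quantity of good 1 moves in the opposite direction: it decreases.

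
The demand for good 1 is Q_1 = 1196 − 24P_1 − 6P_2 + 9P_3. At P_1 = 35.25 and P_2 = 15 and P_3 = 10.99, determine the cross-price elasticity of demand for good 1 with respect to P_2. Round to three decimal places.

At P_1 = 35.25 and P_2 = 15 and P_3 = 10.99: Q_1 = 358.91.
∂Q_1/∂P_2 = -6.
ε = (∂Q_1/∂P_2)(P_2/Q_1) = -6 × (15/358.91) ≈ -0.251.
Since ε < 0, good 1 and good 2 are complements.

-0.251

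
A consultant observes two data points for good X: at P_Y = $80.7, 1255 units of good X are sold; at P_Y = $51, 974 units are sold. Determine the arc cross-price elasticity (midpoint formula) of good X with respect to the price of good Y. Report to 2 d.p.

ΔQ_X = 974 − 1255 = -281; ΔP_Y = 51 − 80.7 = -29.7.
Midpoints: Q̄_X = 1114.5, P̄_Y = 65.85.
ε = (ΔQ_X/Q̄_X)/(ΔP_Y/P̄_Y) = (-281/1114.5)/(-29.7/65.85) ≈ 0.56.
ε > 0: good X and good Y are substitutes.

0.56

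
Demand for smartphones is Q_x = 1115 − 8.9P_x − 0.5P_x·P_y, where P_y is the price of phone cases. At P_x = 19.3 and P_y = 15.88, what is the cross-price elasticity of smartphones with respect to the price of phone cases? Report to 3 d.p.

-0.194

At P_x = 19.3 and P_y = 15.88: Q_x = 789.988.
∂Q_x/∂P_y = -0.5P_x = -0.5(19.3) = -9.6500.
ε = (∂Q_x/∂P_y)(P_y/Q_x) = -9.6500 × (15.88/789.988) ≈ -0.194.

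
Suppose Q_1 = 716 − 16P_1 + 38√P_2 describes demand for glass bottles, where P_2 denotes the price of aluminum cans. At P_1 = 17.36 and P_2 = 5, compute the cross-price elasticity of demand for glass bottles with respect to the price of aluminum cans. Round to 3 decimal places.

At P_1 = 17.36 and P_2 = 5: Q_1 = 523.211.
∂Q_1/∂P_2 = 38/(2√P_2) = 38/(2√5) = 8.4971.
ε = (∂Q_1/∂P_2)(P_2/Q_1) = 8.4971 × (5/523.211) ≈ 0.081.

0.081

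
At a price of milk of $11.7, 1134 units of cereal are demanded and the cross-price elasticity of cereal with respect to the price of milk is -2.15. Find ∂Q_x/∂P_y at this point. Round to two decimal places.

-208.38

ε = (∂Q_x/∂P_y)·(P_y/Q_x) ⇒ ∂Q_x/∂P_y = ε·Q_x/P_y = -2.15 × 1134/11.7 ≈ -208.38.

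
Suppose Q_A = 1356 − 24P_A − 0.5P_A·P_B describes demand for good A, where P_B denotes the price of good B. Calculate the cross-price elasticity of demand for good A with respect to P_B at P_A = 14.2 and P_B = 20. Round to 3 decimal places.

-0.163

At P_A = 14.2 and P_B = 20: Q_A = 873.2.
∂Q_A/∂P_B = -0.5P_A = -0.5(14.2) = -7.1000.
ε = (∂Q_A/∂P_B)(P_B/Q_A) = -7.1000 × (20/873.2) ≈ -0.163.
ε < 0: complements.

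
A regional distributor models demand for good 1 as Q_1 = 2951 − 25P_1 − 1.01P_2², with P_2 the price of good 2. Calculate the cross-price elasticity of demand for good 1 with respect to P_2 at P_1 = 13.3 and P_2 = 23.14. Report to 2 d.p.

-0.52

At P_1 = 13.3 and P_2 = 23.14: Q_1 = 2077.686.
∂Q_1/∂P_2 = -2.02P_2 = -2.02(23.14) = -46.7428.
ε = (∂Q_1/∂P_2)(P_2/Q_1) = -46.7428 × (23.14/2077.686) ≈ -0.52.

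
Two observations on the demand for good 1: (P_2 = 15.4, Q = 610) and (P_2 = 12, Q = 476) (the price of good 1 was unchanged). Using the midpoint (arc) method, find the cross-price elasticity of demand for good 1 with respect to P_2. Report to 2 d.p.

0.99

ΔQ_1 = 476 − 610 = -134; ΔP_2 = 12 − 15.4 = -3.4.
Midpoints: Q̄_1 = 543.0, P̄_2 = 13.70.
ε = (ΔQ_1/Q̄_1)/(ΔP_2/P̄_2) = (-134/543.0)/(-3.4/13.70) ≈ 0.99.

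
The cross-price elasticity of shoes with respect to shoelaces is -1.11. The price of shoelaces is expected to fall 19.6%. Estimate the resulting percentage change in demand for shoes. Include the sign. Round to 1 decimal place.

%ΔQ ≈ ε × %ΔP of shoelaces = -1.11 × (-19.6%) = 21.8%.
Demand for shoes rises by about 21.8%.

21.8%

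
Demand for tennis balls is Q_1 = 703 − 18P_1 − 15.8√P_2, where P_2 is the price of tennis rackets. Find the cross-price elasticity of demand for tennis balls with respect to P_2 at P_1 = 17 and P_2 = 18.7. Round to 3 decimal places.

-0.104

At P_1 = 17 and P_2 = 18.7: Q_1 = 328.675.
∂Q_1/∂P_2 = -15.8/(2√P_2) = -15.8/(2√18.7) = -1.8269.
ε = (∂Q_1/∂P_2)(P_2/Q_1) = -1.8269 × (18.7/328.675) ≈ -0.104.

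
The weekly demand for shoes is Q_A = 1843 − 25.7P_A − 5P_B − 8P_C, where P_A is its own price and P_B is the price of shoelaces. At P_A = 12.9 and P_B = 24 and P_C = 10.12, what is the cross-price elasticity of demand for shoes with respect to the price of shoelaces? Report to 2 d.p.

-0.09

At P_A = 12.9 and P_B = 24 and P_C = 10.12: Q_A = 1310.51.
∂Q_A/∂P_B = -5.
ε = (∂Q_A/∂P_B)(P_B/Q_A) = -5 × (24/1310.51) ≈ -0.09.
Since ε < 0, shoes and shoelaces are complements.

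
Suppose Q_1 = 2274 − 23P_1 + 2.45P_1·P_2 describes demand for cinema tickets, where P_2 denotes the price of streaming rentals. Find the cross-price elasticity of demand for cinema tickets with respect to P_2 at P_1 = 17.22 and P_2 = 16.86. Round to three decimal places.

0.275

At P_1 = 17.22 and P_2 = 16.86: Q_1 = 2589.247.
∂Q_1/∂P_2 = 2.45P_1 = 2.45(17.22) = 42.1890.
ε = (∂Q_1/∂P_2)(P_2/Q_1) = 42.1890 × (16.86/2589.247) ≈ 0.275.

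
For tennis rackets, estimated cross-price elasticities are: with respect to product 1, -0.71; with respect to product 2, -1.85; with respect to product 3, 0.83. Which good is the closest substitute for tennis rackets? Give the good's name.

product 3

Substitutes have ε > 0. Among the positive values, 0.83 (product 3) is largest.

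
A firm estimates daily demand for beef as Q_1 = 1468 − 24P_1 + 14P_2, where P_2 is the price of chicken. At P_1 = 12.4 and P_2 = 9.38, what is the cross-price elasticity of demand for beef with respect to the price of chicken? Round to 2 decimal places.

0.10

At P_1 = 12.4 and P_2 = 9.38: Q_1 = 1301.72.
∂Q_1/∂P_2 = 14.
ε = (∂Q_1/∂P_2)(P_2/Q_1) = 14 × (9.38/1301.72) ≈ 0.10.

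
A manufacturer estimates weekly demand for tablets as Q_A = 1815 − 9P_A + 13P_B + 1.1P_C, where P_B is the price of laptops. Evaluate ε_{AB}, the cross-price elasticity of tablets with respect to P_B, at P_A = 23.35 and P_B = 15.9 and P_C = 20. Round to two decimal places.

At P_A = 23.35 and P_B = 15.9 and P_C = 20: Q_A = 1833.55.
∂Q_A/∂P_B = 13.
ε = (∂Q_A/∂P_B)(P_B/Q_A) = 13 × (15.9/1833.55) ≈ 0.11.
Since ε > 0, tablets and laptops are substitutes.

0.11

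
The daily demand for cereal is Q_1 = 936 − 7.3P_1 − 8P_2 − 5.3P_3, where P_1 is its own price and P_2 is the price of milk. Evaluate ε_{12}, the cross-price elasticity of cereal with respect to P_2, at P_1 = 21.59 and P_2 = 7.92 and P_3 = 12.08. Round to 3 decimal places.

-0.097

At P_1 = 21.59 and P_2 = 7.92 and P_3 = 12.08: Q_1 = 651.009.
∂Q_1/∂P_2 = -8.
ε = (∂Q_1/∂P_2)(P_2/Q_1) = -8 × (7.92/651.009) ≈ -0.097.
Since ε < 0, cereal and milk are complements.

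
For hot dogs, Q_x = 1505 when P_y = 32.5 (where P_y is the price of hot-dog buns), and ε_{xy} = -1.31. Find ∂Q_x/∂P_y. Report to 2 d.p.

ε = (∂Q_x/∂P_y)·(P_y/Q_x) ⇒ ∂Q_x/∂P_y = ε·Q_x/P_y = -1.31 × 1505/32.5 ≈ -60.66.

-60.66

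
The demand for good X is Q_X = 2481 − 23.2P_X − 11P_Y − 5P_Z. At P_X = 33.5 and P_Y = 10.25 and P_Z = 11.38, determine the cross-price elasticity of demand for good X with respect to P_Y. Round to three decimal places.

At P_X = 33.5 and P_Y = 10.25 and P_Z = 11.38: Q_X = 1534.15.
∂Q_X/∂P_Y = -11.
ε = (∂Q_X/∂P_Y)(P_Y/Q_X) = -11 × (10.25/1534.15) ≈ -0.073.

-0.073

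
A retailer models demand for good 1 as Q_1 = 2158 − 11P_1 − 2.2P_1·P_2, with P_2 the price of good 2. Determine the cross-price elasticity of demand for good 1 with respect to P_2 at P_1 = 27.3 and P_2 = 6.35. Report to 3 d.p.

-0.258

At P_1 = 27.3 and P_2 = 6.35: Q_1 = 1476.319.
∂Q_1/∂P_2 = -2.2P_1 = -2.2(27.3) = -60.0600.
ε = (∂Q_1/∂P_2)(P_2/Q_1) = -60.0600 × (6.35/1476.319) ≈ -0.258.
ε < 0: complements.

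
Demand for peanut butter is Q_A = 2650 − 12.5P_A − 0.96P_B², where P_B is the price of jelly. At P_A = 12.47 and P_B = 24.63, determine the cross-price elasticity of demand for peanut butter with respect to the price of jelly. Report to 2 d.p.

-0.61

At P_A = 12.47 and P_B = 24.63: Q_A = 1911.754.
∂Q_A/∂P_B = -1.92P_B = -1.92(24.63) = -47.2896.
ε = (∂Q_A/∂P_B)(P_B/Q_A) = -47.2896 × (24.63/1911.754) ≈ -0.61.
ε < 0: complements.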